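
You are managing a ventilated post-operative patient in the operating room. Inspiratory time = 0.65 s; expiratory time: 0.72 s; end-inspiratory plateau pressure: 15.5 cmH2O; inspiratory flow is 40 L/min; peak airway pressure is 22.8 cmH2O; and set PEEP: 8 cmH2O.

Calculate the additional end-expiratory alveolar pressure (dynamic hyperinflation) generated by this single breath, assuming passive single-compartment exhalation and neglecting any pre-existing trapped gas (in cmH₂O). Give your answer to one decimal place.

2.4

Flow: 40 L/min ÷ 60 = 0.6667 L/s.
Vt = flow × Ti = 0.6667 L/s × 0.65 s × 1000 mL/L = 433.36 mL.
R = (PIP − Pplat)/V̇ = (22.8 − 15.5) / 0.6667 = 7.3/0.6667 = 10.949 cmH2O·s/L.
C = Vt/(Pplat − PEEP) = 433.36 / (15.5 − 8) = 433.36/7.5 = 57.781 mL/cmH2O.
τ = R × C = 10.949 × 0.05778 L/cmH2O = 0.6326 s.
Fraction remaining = e^(−Te/τ) = e^(−0.72/0.6326) = 0.3204; trapped volume = 433.36 × 0.3204 = 138.85 mL.
Additional alveolar pressure from trapping ≈ V_trapped / C = 138.85 / 57.781 = 2.403 cmH2O.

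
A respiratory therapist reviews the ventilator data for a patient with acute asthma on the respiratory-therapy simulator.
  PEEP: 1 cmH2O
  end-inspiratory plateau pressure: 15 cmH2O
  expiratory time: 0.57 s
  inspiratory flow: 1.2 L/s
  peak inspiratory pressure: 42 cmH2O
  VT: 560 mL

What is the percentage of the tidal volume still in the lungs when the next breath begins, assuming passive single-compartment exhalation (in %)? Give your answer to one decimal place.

53.1

R = (PIP − Pplat)/V̇ = (42 − 15) / 1.2 = 27.0/1.2 = 22.5 cmH2O·s/L.
C = Vt/(Pplat − PEEP) = 560.0 / (15 − 1) = 560.0/14.0 = 40.0 mL/cmH2O.
τ = R × C = 22.5 × 0.04 L/cmH2O = 0.9 s.
Fraction remaining at end-expiration = e^(−Te/τ) = e^(−0.57/0.9) = 0.5308 → 53.08%.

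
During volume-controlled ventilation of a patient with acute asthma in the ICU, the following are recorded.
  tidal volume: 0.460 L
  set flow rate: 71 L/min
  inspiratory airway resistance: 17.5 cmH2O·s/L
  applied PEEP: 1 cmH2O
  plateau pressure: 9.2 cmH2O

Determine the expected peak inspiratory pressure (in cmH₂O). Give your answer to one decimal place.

29.9

Flow: 71 L/min ÷ 60 = 1.1833 L/s.
PIP = Pplat + Raw × flow = 9.2 + 17.5 × 1.1833 = 9.2 + 20.708 = 29.908 cmH2O.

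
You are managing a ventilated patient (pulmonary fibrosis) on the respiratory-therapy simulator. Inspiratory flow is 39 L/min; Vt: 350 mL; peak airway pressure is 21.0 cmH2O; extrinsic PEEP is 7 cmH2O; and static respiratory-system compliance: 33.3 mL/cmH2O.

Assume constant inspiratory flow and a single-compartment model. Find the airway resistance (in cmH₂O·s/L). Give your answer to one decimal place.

5.4

Flow: 39 L/min ÷ 60 = 0.65 L/s.
Equation of motion (constant flow): PIP = Vt/C + R·V̇ + PEEP.
R·V̇ = PIP − Vt/C − PEEP = 21.0 − 350/33.3 − 7 = 21.0 − 10.511 − 7 = 3.489 cmH2O.
R = 3.489 / 0.65 = 5.368 cmH2O·s/L.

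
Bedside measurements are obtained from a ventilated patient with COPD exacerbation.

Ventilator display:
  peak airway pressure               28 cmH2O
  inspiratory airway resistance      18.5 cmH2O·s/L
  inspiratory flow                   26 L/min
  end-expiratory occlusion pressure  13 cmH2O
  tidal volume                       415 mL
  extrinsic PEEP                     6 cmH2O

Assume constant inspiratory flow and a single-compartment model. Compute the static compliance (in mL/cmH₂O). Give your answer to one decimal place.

Flow: 26 L/min ÷ 60 = 0.4333 L/s.
Total PEEP = 13 cmH2O (set 6 + intrinsic 7); this is the baseline alveolar pressure.
Equation of motion (constant flow): PIP = Vt/C + R·V̇ + PEEP.
Vt/C = PIP − R·V̇ − PEEP = 28 − 18.5×0.4333 − 13 = 28 − 8.016 − 13 = 6.984 cmH2O.
C = Vt / 6.984 = 415 / 6.984 = 59.422 mL/cmH2O.

59.4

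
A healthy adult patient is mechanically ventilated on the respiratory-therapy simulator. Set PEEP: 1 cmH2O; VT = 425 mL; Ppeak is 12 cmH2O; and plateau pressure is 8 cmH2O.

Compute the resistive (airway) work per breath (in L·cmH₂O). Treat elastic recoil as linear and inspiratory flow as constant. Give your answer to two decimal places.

1.70

With constant inspiratory flow the resistive pressure is constant at PIP − Pplat = 12 − 8 = 4.0 cmH2O, so resistive work = 4.0 × 0.425 = 1.7 L·cmH2O.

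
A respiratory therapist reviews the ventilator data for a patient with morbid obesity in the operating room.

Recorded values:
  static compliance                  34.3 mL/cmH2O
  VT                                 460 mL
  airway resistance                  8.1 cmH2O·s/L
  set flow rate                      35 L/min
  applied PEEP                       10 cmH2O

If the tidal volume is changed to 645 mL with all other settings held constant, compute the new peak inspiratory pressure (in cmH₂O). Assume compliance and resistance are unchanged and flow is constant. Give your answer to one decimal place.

33.5

Flow: 35 L/min ÷ 60 = 0.5833 L/s.
PIP = Vt/C + R·V̇ + PEEP (constant-flow equation of motion).
Only the elastic term changes: ΔPIP = ΔVt / C = (645 − 460) / 34.3 = 5.394 cmH2O.
Original PIP = 460/34.3 + 8.1×0.5833 + 10 = 28.136 cmH2O; new PIP = 28.136 + (5.394) = 33.53 cmH2O.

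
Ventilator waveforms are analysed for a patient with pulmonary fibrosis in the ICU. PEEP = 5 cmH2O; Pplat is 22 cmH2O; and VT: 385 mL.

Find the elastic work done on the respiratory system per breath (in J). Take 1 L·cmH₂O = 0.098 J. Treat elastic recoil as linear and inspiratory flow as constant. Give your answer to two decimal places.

Elastic work ≈ ½ × (Pplat − PEEP) × Vt = 0.5 × (22 − 5) × 0.385 L = 0.5 × 17.0 × 0.385 = 3.273 L·cmH2O.
× 0.098 J/(L·cmH2O) → 0.3208 J.

0.32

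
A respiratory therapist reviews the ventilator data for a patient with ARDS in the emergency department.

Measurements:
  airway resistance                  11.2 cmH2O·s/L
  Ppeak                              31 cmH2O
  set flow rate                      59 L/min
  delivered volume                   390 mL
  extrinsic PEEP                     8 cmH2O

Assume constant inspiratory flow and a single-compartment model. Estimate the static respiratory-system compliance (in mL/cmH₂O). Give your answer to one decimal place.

Flow: 59 L/min ÷ 60 = 0.9833 L/s.
Equation of motion (constant flow): PIP = Vt/C + R·V̇ + PEEP.
Vt/C = PIP − R·V̇ − PEEP = 31 − 11.2×0.9833 − 8 = 31 − 11.013 − 8 = 11.987 cmH2O.
C = Vt / 11.987 = 390 / 11.987 = 32.535 mL/cmH2O.

32.5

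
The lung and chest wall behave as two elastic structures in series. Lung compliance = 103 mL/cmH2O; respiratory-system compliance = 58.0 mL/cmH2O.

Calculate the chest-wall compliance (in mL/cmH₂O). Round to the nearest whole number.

1/Ccw = 1/Crs − 1/CL.
1/Ccw = 1/58.0 − 1/103 = 0.007533.
Ccw = 132.75 mL/cmH2O.

133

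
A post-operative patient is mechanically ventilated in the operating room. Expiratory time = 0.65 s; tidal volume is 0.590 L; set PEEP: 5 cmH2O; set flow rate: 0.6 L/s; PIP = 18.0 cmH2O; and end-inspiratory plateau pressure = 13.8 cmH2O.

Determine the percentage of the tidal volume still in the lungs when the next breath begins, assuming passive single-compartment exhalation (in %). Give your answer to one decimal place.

25.0

R = (PIP − Pplat)/V̇ = (18.0 − 13.8) / 0.6 = 4.2/0.6 = 7.0 cmH2O·s/L.
C = Vt/(Pplat − PEEP) = 590.0 / (13.8 − 5) = 590.0/8.8 = 67.045 mL/cmH2O.
τ = R × C = 7.0 × 0.06705 L/cmH2O = 0.4694 s.
Fraction remaining at end-expiration = e^(−Te/τ) = e^(−0.65/0.4694) = 0.2504 → 25.04%.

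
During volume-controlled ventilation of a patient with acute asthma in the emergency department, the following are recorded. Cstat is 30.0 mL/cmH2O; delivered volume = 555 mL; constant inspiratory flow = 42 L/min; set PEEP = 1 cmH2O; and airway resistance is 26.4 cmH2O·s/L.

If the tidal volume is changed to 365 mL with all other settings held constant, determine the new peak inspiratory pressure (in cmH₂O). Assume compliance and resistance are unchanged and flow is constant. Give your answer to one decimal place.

Flow: 42 L/min ÷ 60 = 0.7 L/s.
PIP = Vt/C + R·V̇ + PEEP (constant-flow equation of motion).
Only the elastic term changes: ΔPIP = ΔVt / C = (365 − 555) / 30.0 = -6.333 cmH2O.
Original PIP = 555/30.0 + 26.4×0.7 + 1 = 37.98 cmH2O; new PIP = 37.98 + (-6.333) = 31.647 cmH2O.

31.6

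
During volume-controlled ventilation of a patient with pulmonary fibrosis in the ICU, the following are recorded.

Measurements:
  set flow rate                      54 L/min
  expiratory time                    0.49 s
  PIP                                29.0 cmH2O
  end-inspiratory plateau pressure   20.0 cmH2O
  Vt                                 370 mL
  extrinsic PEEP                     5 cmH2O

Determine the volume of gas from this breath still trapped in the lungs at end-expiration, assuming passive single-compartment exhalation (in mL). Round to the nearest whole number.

Flow: 54 L/min ÷ 60 = 0.9 L/s.
R = (PIP − Pplat)/V̇ = (29.0 − 20.0) / 0.9 = 9.0/0.9 = 10.0 cmH2O·s/L.
C = Vt/(Pplat − PEEP) = 370.0 / (20.0 − 5) = 370.0/15.0 = 24.667 mL/cmH2O.
τ = R × C = 10.0 × 0.02467 L/cmH2O = 0.2467 s.
Fraction remaining = e^(−Te/τ) = e^(−0.49/0.2467) = 0.1372.
Trapped volume = 370.0 × 0.1372 = 50.764 mL.

51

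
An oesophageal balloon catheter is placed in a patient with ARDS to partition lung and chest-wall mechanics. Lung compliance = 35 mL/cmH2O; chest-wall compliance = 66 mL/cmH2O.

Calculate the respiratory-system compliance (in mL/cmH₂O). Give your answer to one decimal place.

Lung and chest wall are elastances in series: 1/Crs = 1/CL + 1/Ccw.
1/Crs = 1/35 + 1/66 = 0.04372.
Crs = 22.873 mL/cmH2O.

22.9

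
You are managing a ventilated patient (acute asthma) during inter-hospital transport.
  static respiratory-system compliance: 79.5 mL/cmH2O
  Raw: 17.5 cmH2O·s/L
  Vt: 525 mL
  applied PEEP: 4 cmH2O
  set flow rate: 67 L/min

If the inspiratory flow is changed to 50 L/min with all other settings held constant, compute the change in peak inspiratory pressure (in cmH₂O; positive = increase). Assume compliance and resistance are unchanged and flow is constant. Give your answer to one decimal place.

-5.0

Flow: 67 L/min ÷ 60 = 1.1167 L/s.
New flow: 50 L/min ÷ 60 = 0.8333 L/s.
PIP = Vt/C + R·V̇ + PEEP (constant-flow equation of motion).
Only the resistive term changes: ΔPIP = R × ΔV̇ = 17.5 × (0.8333 − 1.1167) = 17.5 × -0.2834 = -4.96 cmH2O.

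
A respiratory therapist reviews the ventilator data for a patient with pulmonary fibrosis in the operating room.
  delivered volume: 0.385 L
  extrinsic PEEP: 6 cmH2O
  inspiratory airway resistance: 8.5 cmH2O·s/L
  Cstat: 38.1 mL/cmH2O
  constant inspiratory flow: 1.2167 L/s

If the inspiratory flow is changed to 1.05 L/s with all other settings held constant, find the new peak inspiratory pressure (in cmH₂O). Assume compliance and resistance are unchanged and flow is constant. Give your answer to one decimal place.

25.0

PIP = Vt/C + R·V̇ + PEEP (constant-flow equation of motion).
Only the resistive term changes: ΔPIP = R × ΔV̇ = 8.5 × (1.05 − 1.2167) = 8.5 × -0.1667 = -1.417 cmH2O.
Original PIP = 385/38.1 + 8.5×1.2167 + 6 = 26.447 cmH2O; new PIP = 26.447 + (-1.417) = 25.03 cmH2O.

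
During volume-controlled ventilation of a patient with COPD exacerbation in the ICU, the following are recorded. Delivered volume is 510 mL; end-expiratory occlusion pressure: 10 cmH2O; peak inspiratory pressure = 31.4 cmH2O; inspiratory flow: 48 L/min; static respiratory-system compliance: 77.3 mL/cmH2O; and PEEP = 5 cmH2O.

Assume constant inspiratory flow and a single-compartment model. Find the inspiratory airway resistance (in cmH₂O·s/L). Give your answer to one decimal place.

18.5

Flow: 48 L/min ÷ 60 = 0.8 L/s.
Total PEEP = 10 cmH2O (set 5 + intrinsic 5); this is the baseline alveolar pressure.
Equation of motion (constant flow): PIP = Vt/C + R·V̇ + PEEP.
R·V̇ = PIP − Vt/C − PEEP = 31.4 − 510/77.3 − 10 = 31.4 − 6.598 − 10 = 14.802 cmH2O.
R = 14.802 / 0.8 = 18.503 cmH2O·s/L.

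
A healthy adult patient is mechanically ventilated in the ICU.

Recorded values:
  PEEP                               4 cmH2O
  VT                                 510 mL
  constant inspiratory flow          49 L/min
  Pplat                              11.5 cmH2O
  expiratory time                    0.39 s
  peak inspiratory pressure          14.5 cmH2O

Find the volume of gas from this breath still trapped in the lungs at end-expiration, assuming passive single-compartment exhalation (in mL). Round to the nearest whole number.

107

Flow: 49 L/min ÷ 60 = 0.8167 L/s.
R = (PIP − Pplat)/V̇ = (14.5 − 11.5) / 0.8167 = 3.0/0.8167 = 3.673 cmH2O·s/L.
C = Vt/(Pplat − PEEP) = 510.0 / (11.5 − 4) = 510.0/7.5 = 68.0 mL/cmH2O.
τ = R × C = 3.673 × 0.068 L/cmH2O = 0.2498 s.
Fraction remaining = e^(−Te/τ) = e^(−0.39/0.2498) = 0.2099.
Trapped volume = 510.0 × 0.2099 = 107.05 mL.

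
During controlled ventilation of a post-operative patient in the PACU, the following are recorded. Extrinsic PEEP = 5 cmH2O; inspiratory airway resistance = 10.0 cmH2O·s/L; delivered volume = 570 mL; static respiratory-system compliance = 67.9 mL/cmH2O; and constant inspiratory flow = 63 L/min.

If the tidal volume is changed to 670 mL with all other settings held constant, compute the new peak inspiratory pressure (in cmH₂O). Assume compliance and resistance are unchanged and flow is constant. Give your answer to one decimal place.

Flow: 63 L/min ÷ 60 = 1.05 L/s.
PIP = Vt/C + R·V̇ + PEEP (constant-flow equation of motion).
Only the elastic term changes: ΔPIP = ΔVt / C = (670 − 570) / 67.9 = 1.473 cmH2O.
Original PIP = 570/67.9 + 10.0×1.05 + 5 = 23.895 cmH2O; new PIP = 23.895 + (1.473) = 25.368 cmH2O.

25.4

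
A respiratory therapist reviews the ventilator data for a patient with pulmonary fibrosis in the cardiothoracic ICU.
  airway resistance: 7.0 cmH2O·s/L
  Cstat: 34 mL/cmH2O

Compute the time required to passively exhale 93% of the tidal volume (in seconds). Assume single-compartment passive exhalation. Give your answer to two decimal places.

τ = R × C = 7.0 × 34 mL/cmH2O = 7.0 × 0.034 L/cmH2O = 0.238 s.
Exhaled fraction f = 1 − e^(−t/τ) → t = −τ·ln(1 − f) = −0.238·ln(0.07) = 0.6329 s.

0.63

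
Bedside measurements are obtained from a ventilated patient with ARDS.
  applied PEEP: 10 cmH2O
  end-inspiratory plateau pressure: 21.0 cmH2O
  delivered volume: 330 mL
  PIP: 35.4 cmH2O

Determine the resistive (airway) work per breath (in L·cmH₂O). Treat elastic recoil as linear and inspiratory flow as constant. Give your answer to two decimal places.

4.75

With constant inspiratory flow the resistive pressure is constant at PIP − Pplat = 35.4 − 21.0 = 14.4 cmH2O, so resistive work = 14.4 × 0.330 = 4.752 L·cmH2O.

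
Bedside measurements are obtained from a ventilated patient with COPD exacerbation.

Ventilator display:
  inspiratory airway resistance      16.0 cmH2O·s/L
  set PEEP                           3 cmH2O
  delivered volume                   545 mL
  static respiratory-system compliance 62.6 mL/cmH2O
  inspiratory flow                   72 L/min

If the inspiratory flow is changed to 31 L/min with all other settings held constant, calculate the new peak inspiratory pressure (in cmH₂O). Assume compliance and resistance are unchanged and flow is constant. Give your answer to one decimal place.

Flow: 72 L/min ÷ 60 = 1.2 L/s.
New flow: 31 L/min ÷ 60 = 0.5167 L/s.
PIP = Vt/C + R·V̇ + PEEP (constant-flow equation of motion).
Only the resistive term changes: ΔPIP = R × ΔV̇ = 16.0 × (0.5167 − 1.2) = 16.0 × -0.6833 = -10.933 cmH2O.
Original PIP = 545/62.6 + 16.0×1.2 + 3 = 30.906 cmH2O; new PIP = 30.906 + (-10.933) = 19.973 cmH2O.

20.0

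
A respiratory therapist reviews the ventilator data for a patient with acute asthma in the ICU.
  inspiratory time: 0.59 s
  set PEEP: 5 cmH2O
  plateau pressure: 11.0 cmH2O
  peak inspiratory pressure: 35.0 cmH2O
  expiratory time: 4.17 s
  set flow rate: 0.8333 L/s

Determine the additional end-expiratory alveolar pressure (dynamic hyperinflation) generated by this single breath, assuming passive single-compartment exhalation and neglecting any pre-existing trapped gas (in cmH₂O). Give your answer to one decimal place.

Vt = flow × Ti = 0.8333 L/s × 0.59 s × 1000 mL/L = 491.65 mL.
R = (PIP − Pplat)/V̇ = (35.0 − 11.0) / 0.8333 = 24.0/0.8333 = 28.801 cmH2O·s/L.
C = Vt/(Pplat − PEEP) = 491.65 / (11.0 − 5) = 491.65/6.0 = 81.942 mL/cmH2O.
τ = R × C = 28.801 × 0.08194 L/cmH2O = 2.36 s.
Fraction remaining = e^(−Te/τ) = e^(−4.17/2.36) = 0.1709; trapped volume = 491.65 × 0.1709 = 84.023 mL.
Additional alveolar pressure from trapping ≈ V_trapped / C = 84.023 / 81.942 = 1.025 cmH2O.

1.0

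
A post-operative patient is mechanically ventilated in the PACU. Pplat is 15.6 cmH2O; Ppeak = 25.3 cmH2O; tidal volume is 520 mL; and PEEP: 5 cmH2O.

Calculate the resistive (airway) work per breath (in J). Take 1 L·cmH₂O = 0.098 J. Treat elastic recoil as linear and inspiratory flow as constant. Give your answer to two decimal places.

0.49

With constant inspiratory flow the resistive pressure is constant at PIP − Pplat = 25.3 − 15.6 = 9.7 cmH2O, so resistive work = 9.7 × 0.520 = 5.044 L·cmH2O.
× 0.098 J/(L·cmH2O) → 0.4943 J.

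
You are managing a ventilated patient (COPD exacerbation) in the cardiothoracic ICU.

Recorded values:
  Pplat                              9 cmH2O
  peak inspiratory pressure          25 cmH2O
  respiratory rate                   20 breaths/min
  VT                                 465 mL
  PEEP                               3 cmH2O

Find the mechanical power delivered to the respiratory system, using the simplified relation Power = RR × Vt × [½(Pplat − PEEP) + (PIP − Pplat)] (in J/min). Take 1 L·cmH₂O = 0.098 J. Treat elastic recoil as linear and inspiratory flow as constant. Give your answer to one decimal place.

17.3

Per-breath work = Vt × [½(Pplat−PEEP) + (PIP−Pplat)] = 0.465 × [0.5×6.0 + 16.0] = 0.465 × 19.0 = 8.835 L·cmH2O.
Power = 20 × 8.835 = 176.7 L·cmH2O/min.
× 0.098 J/(L·cmH2O) → 17.317 J/min.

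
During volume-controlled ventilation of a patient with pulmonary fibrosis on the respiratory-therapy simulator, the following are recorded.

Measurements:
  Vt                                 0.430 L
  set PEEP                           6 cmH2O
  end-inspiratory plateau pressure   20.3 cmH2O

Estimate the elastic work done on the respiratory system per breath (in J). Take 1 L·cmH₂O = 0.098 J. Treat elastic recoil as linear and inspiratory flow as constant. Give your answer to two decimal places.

Elastic work ≈ ½ × (Pplat − PEEP) × Vt = 0.5 × (20.3 − 6) × 0.430 L = 0.5 × 14.3 × 0.430 = 3.075 L·cmH2O.
× 0.098 J/(L·cmH2O) → 0.3014 J.

0.30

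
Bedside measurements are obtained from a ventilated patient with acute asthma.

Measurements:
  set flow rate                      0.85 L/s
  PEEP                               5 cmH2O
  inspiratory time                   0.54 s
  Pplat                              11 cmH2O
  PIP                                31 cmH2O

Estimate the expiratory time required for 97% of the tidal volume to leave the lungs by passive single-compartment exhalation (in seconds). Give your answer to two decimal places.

Vt = flow × Ti = 0.85 L/s × 0.54 s × 1000 mL/L = 459.0 mL.
R = (PIP − Pplat)/V̇ = (31 − 11) / 0.85 = 20.0/0.85 = 23.529 cmH2O·s/L.
C = Vt/(Pplat − PEEP) = 459.0 / (11 − 5) = 459.0/6.0 = 76.5 mL/cmH2O.
τ = R × C = 23.529 × 0.0765 L/cmH2O = 1.8 s.
t = −τ·ln(1 − 0.97) = −1.8·ln(0.03) = 6.312 s.

6.31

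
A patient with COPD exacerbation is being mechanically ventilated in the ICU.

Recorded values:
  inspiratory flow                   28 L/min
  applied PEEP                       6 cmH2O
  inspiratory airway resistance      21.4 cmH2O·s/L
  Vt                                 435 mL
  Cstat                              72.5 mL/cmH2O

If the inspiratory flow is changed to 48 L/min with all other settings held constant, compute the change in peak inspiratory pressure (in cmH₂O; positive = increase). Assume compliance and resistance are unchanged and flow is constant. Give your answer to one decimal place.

Flow: 28 L/min ÷ 60 = 0.4667 L/s.
New flow: 48 L/min ÷ 60 = 0.8 L/s.
PIP = Vt/C + R·V̇ + PEEP (constant-flow equation of motion).
Only the resistive term changes: ΔPIP = R × ΔV̇ = 21.4 × (0.8 − 0.4667) = 21.4 × 0.3333 = 7.133 cmH2O.

7.1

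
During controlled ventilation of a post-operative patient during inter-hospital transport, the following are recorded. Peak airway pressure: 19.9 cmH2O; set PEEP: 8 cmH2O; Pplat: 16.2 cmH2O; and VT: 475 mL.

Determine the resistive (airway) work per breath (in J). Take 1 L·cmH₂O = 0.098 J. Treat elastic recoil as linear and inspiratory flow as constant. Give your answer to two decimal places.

With constant inspiratory flow the resistive pressure is constant at PIP − Pplat = 19.9 − 16.2 = 3.7 cmH2O, so resistive work = 3.7 × 0.475 = 1.758 L·cmH2O.
× 0.098 J/(L·cmH2O) → 0.1723 J.

0.17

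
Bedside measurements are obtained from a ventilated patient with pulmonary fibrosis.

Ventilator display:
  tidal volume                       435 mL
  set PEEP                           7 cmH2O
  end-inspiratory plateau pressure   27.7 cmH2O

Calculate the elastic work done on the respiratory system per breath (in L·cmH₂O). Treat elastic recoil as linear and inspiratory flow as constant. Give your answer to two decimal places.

Elastic work ≈ ½ × (Pplat − PEEP) × Vt = 0.5 × (27.7 − 7) × 0.435 L = 0.5 × 20.7 × 0.435 = 4.502 L·cmH2O.

4.50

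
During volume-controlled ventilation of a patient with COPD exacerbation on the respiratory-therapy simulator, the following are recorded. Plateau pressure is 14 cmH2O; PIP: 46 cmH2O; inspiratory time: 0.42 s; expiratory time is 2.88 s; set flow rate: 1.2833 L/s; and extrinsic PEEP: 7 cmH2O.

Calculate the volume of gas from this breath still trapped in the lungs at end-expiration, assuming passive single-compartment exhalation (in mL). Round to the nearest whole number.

120

Vt = flow × Ti = 1.2833 L/s × 0.42 s × 1000 mL/L = 538.99 mL.
R = (PIP − Pplat)/V̇ = (46 − 14) / 1.2833 = 32.0/1.2833 = 24.936 cmH2O·s/L.
C = Vt/(Pplat − PEEP) = 538.99 / (14 − 7) = 538.99/7.0 = 76.999 mL/cmH2O.
τ = R × C = 24.936 × 0.077 L/cmH2O = 1.92 s.
Fraction remaining = e^(−Te/τ) = e^(−2.88/1.92) = 0.2231.
Trapped volume = 538.99 × 0.2231 = 120.25 mL.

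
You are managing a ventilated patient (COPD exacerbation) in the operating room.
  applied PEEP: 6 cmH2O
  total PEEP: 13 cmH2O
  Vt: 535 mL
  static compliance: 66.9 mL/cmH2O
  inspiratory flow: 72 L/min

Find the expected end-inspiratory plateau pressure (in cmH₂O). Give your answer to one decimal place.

21.0

End-expiratory occlusion gives total PEEP = 13 cmH2O (intrinsic PEEP = 13 − 6 = 7). Use total PEEP for the elastic gradient.
Pplat = PEEPtotal + Vt / Cstat = 13 + 535 / 66.9 = 13 + 7.997 = 20.997 cmH2O.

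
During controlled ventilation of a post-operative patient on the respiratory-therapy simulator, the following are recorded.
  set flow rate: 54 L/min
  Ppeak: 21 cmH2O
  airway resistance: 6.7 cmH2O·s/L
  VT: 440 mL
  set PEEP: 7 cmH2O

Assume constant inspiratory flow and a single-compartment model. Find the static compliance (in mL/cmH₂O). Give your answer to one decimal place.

Flow: 54 L/min ÷ 60 = 0.9 L/s.
Equation of motion (constant flow): PIP = Vt/C + R·V̇ + PEEP.
Vt/C = PIP − R·V̇ − PEEP = 21 − 6.7×0.9 − 7 = 21 − 6.03 − 7 = 7.97 cmH2O.
C = Vt / 7.97 = 440 / 7.97 = 55.207 mL/cmH2O.

55.2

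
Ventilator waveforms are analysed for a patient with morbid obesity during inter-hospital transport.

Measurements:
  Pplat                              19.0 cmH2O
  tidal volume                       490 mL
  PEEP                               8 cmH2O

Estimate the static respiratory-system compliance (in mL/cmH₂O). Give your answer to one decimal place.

44.5

Cstat = Vt / (Pplat − PEEP) = 490 / (19.0 − 8) = 490 / 11.0 = 44.545 mL/cmH2O.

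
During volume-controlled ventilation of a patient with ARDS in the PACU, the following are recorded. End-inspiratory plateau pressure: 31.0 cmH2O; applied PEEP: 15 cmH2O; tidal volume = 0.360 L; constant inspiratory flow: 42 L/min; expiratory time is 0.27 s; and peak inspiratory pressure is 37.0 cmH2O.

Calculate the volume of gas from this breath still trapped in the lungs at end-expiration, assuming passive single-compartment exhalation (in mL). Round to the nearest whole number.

Flow: 42 L/min ÷ 60 = 0.7 L/s.
R = (PIP − Pplat)/V̇ = (37.0 − 31.0) / 0.7 = 6.0/0.7 = 8.571 cmH2O·s/L.
C = Vt/(Pplat − PEEP) = 360.0 / (31.0 − 15) = 360.0/16.0 = 22.5 mL/cmH2O.
τ = R × C = 8.571 × 0.0225 L/cmH2O = 0.1928 s.
Fraction remaining = e^(−Te/τ) = e^(−0.27/0.1928) = 0.2465.
Trapped volume = 360.0 × 0.2465 = 88.74 mL.

89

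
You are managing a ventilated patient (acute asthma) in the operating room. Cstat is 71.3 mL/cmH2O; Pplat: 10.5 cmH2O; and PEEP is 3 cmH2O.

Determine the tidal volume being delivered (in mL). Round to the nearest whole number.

535

Vt = Cstat × (Pplat − PEEP) = 71.3 × (10.5 − 3) = 71.3 × 7.5 = 534.75 mL.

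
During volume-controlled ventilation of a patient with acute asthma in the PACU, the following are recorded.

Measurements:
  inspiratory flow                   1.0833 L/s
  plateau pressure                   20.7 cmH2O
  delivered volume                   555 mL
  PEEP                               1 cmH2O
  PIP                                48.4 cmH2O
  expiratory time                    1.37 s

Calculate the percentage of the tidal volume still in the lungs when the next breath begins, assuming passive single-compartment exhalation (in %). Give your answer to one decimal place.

14.9

R = (PIP − Pplat)/V̇ = (48.4 − 20.7) / 1.0833 = 27.7/1.0833 = 25.57 cmH2O·s/L.
C = Vt/(Pplat − PEEP) = 555.0 / (20.7 − 1) = 555.0/19.7 = 28.173 mL/cmH2O.
τ = R × C = 25.57 × 0.02817 L/cmH2O = 0.7203 s.
Fraction remaining at end-expiration = e^(−Te/τ) = e^(−1.37/0.7203) = 0.1493 → 14.93%.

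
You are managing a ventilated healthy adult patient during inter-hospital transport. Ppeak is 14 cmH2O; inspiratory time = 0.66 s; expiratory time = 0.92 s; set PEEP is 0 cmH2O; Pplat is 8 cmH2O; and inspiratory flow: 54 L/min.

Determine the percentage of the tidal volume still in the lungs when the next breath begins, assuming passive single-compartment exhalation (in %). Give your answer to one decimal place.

15.6

Flow: 54 L/min ÷ 60 = 0.9 L/s.
Vt = flow × Ti = 0.9 L/s × 0.66 s × 1000 mL/L = 594.0 mL.
R = (PIP − Pplat)/V̇ = (14 − 8) / 0.9 = 6.0/0.9 = 6.667 cmH2O·s/L.
C = Vt/(Pplat − PEEP) = 594.0 / (8 − 0) = 594.0/8.0 = 74.25 mL/cmH2O.
τ = R × C = 6.667 × 0.07425 L/cmH2O = 0.495 s.
Fraction remaining at end-expiration = e^(−Te/τ) = e^(−0.92/0.495) = 0.1559 → 15.59%.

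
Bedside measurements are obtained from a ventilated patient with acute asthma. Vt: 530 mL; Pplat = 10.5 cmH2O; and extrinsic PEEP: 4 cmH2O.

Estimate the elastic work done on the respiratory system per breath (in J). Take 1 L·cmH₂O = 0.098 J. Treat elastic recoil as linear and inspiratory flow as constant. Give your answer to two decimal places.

0.17

Elastic work ≈ ½ × (Pplat − PEEP) × Vt = 0.5 × (10.5 − 4) × 0.530 L = 0.5 × 6.5 × 0.530 = 1.723 L·cmH2O.
× 0.098 J/(L·cmH2O) → 0.1689 J.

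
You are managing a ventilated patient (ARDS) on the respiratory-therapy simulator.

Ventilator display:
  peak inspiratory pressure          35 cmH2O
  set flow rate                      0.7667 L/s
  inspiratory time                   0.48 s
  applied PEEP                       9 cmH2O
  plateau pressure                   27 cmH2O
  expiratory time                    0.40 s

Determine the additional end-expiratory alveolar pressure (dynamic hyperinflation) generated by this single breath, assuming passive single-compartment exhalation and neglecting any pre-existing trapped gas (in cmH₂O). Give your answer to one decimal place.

Vt = flow × Ti = 0.7667 L/s × 0.48 s × 1000 mL/L = 368.02 mL.
R = (PIP − Pplat)/V̇ = (35 − 27) / 0.7667 = 8.0/0.7667 = 10.434 cmH2O·s/L.
C = Vt/(Pplat − PEEP) = 368.02 / (27 − 9) = 368.02/18.0 = 20.446 mL/cmH2O.
τ = R × C = 10.434 × 0.02045 L/cmH2O = 0.2134 s.
Fraction remaining = e^(−Te/τ) = e^(−0.40/0.2134) = 0.1534; trapped volume = 368.02 × 0.1534 = 56.454 mL.
Additional alveolar pressure from trapping ≈ V_trapped / C = 56.454 / 20.446 = 2.761 cmH2O.

2.8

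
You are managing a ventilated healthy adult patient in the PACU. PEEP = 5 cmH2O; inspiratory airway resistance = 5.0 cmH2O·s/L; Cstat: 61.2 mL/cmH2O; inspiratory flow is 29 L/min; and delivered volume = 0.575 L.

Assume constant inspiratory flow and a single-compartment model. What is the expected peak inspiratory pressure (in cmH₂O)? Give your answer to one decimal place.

Flow: 29 L/min ÷ 60 = 0.4833 L/s.
Equation of motion (constant flow): PIP = Vt/C + R·V̇ + PEEP.
PIP = 575/61.2 + 5.0×0.4833 + 5 = 9.395 + 2.417 + 5 = 16.812 cmH2O.

16.8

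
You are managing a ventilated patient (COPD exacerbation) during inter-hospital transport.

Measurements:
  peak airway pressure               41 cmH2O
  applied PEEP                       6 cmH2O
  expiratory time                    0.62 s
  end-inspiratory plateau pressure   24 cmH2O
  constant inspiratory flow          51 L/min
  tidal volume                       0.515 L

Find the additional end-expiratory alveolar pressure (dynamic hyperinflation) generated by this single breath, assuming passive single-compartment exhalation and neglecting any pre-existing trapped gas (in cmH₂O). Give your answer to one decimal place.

Flow: 51 L/min ÷ 60 = 0.85 L/s.
R = (PIP − Pplat)/V̇ = (41 − 24) / 0.85 = 17.0/0.85 = 20.0 cmH2O·s/L.
C = Vt/(Pplat − PEEP) = 515.0 / (24 − 6) = 515.0/18.0 = 28.611 mL/cmH2O.
τ = R × C = 20.0 × 0.02861 L/cmH2O = 0.5722 s.
Fraction remaining = e^(−Te/τ) = e^(−0.62/0.5722) = 0.3384; trapped volume = 515.0 × 0.3384 = 174.28 mL.
Additional alveolar pressure from trapping ≈ V_trapped / C = 174.28 / 28.611 = 6.091 cmH2O.

6.1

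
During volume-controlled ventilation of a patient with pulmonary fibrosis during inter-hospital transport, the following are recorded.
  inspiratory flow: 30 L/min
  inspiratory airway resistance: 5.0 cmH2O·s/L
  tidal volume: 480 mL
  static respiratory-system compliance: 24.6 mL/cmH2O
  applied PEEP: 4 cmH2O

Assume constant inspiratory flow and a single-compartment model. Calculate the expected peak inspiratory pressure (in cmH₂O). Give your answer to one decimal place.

26.0

Flow: 30 L/min ÷ 60 = 0.5 L/s.
Equation of motion (constant flow): PIP = Vt/C + R·V̇ + PEEP.
PIP = 480/24.6 + 5.0×0.5 + 4 = 19.512 + 2.5 + 4 = 26.012 cmH2O.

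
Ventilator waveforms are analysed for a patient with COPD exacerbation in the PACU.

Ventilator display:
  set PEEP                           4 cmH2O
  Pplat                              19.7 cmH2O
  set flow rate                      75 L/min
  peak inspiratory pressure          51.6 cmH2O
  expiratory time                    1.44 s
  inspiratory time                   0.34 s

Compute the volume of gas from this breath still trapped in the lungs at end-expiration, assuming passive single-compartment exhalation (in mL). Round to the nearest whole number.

Flow: 75 L/min ÷ 60 = 1.25 L/s.
Vt = flow × Ti = 1.25 L/s × 0.34 s × 1000 mL/L = 425.0 mL.
R = (PIP − Pplat)/V̇ = (51.6 − 19.7) / 1.25 = 31.9/1.25 = 25.52 cmH2O·s/L.
C = Vt/(Pplat − PEEP) = 425.0 / (19.7 − 4) = 425.0/15.7 = 27.07 mL/cmH2O.
τ = R × C = 25.52 × 0.02707 L/cmH2O = 0.6908 s.
Fraction remaining = e^(−Te/τ) = e^(−1.44/0.6908) = 0.1244.
Trapped volume = 425.0 × 0.1244 = 52.87 mL.

53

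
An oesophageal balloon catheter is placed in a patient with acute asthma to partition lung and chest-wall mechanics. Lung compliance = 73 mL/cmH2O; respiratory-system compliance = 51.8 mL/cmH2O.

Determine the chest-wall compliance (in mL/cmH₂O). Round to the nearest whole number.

178

1/Ccw = 1/Crs − 1/CL.
1/Ccw = 1/51.8 − 1/73 = 0.005606.
Ccw = 178.38 mL/cmH2O.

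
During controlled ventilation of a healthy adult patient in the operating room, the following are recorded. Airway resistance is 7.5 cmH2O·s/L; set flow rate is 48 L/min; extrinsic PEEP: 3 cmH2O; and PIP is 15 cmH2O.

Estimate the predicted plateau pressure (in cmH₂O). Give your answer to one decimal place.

9.0

Flow: 48 L/min ÷ 60 = 0.8 L/s.
Pplat = PIP − Raw × flow = 15 − 7.5 × 0.8 = 15 − 6.0 = 9.0 cmH2O.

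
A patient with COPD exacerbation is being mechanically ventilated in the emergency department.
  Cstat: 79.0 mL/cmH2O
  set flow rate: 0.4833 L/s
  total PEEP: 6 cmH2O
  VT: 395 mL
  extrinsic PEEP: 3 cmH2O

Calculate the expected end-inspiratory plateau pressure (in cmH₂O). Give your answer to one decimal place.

End-expiratory occlusion gives total PEEP = 6 cmH2O (intrinsic PEEP = 6 − 3 = 3). Use total PEEP for the elastic gradient.
Pplat = PEEPtotal + Vt / Cstat = 6 + 395 / 79.0 = 6 + 5.0 = 11.0 cmH2O.

11.0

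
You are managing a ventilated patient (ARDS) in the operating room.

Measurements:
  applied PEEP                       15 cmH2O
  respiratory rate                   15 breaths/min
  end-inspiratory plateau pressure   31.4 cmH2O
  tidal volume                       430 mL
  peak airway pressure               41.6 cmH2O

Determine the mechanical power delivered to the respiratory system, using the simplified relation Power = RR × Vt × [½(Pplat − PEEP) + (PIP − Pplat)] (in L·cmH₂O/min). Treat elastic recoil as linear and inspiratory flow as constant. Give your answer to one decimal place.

Per-breath work = Vt × [½(Pplat−PEEP) + (PIP−Pplat)] = 0.430 × [0.5×16.4 + 10.2] = 0.430 × 18.4 = 7.912 L·cmH2O.
Power = 15 × 7.912 = 118.68 L·cmH2O/min.

118.7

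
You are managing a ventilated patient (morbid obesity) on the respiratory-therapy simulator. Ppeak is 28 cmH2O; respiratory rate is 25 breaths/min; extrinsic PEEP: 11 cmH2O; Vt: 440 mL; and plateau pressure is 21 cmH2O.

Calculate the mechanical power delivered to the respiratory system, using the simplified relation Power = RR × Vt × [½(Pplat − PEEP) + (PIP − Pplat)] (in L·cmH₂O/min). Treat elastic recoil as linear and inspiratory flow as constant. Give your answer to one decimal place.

132.0

Per-breath work = Vt × [½(Pplat−PEEP) + (PIP−Pplat)] = 0.440 × [0.5×10.0 + 7.0] = 0.440 × 12.0 = 5.28 L·cmH2O.
Power = 25 × 5.28 = 132.0 L·cmH2O/min.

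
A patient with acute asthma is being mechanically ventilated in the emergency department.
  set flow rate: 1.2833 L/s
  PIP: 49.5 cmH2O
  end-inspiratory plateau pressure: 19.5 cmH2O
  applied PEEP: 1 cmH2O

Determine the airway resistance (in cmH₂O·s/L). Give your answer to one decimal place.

Raw = (PIP − Pplat) / flow = (49.5 − 19.5) / 1.2833 = 30.0 / 1.2833 = 23.377 cmH2O·s/L.

23.4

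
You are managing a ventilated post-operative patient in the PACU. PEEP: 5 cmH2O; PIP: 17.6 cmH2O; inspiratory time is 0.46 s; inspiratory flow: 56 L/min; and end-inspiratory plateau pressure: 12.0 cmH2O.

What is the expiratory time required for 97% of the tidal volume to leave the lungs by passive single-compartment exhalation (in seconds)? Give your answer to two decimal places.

Flow: 56 L/min ÷ 60 = 0.9333 L/s.
Vt = flow × Ti = 0.9333 L/s × 0.46 s × 1000 mL/L = 429.32 mL.
R = (PIP − Pplat)/V̇ = (17.6 − 12.0) / 0.9333 = 5.6/0.9333 = 6.0 cmH2O·s/L.
C = Vt/(Pplat − PEEP) = 429.32 / (12.0 − 5) = 429.32/7.0 = 61.331 mL/cmH2O.
τ = R × C = 6.0 × 0.06133 L/cmH2O = 0.368 s.
t = −τ·ln(1 − 0.97) = −0.368·ln(0.03) = 1.29 s.

1.29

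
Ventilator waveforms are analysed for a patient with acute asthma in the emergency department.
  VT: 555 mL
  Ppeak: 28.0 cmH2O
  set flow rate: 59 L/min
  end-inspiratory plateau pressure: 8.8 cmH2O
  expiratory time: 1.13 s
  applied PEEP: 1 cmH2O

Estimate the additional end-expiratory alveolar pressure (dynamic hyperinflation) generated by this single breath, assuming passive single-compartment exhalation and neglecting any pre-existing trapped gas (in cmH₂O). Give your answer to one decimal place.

3.5

Flow: 59 L/min ÷ 60 = 0.9833 L/s.
R = (PIP − Pplat)/V̇ = (28.0 − 8.8) / 0.9833 = 19.2/0.9833 = 19.526 cmH2O·s/L.
C = Vt/(Pplat − PEEP) = 555.0 / (8.8 − 1) = 555.0/7.8 = 71.154 mL/cmH2O.
τ = R × C = 19.526 × 0.07115 L/cmH2O = 1.389 s.
Fraction remaining = e^(−Te/τ) = e^(−1.13/1.389) = 0.4433; trapped volume = 555.0 × 0.4433 = 246.03 mL.
Additional alveolar pressure from trapping ≈ V_trapped / C = 246.03 / 71.154 = 3.458 cmH2O.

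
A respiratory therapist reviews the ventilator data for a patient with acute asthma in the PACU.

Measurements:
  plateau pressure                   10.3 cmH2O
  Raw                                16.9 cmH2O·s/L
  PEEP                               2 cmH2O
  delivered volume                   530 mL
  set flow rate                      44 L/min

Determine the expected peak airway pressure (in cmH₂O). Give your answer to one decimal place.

22.7

Flow: 44 L/min ÷ 60 = 0.7333 L/s.
PIP = Pplat + Raw × flow = 10.3 + 16.9 × 0.7333 = 10.3 + 12.393 = 22.693 cmH2O.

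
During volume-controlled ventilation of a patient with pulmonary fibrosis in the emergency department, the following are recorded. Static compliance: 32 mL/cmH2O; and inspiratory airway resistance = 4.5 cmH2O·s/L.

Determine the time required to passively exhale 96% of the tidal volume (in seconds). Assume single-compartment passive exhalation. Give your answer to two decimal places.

τ = R × C = 4.5 × 32 mL/cmH2O = 4.5 × 0.032 L/cmH2O = 0.144 s.
Exhaled fraction f = 1 − e^(−t/τ) → t = −τ·ln(1 − f) = −0.144·ln(0.04) = 0.4635 s.

0.46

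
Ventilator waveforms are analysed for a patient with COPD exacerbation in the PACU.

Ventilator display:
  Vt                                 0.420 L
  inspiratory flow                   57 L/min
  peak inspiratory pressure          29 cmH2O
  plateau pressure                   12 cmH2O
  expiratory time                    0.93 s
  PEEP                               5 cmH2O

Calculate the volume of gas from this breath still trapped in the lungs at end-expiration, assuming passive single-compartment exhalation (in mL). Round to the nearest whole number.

Flow: 57 L/min ÷ 60 = 0.95 L/s.
R = (PIP − Pplat)/V̇ = (29 − 12) / 0.95 = 17.0/0.95 = 17.895 cmH2O·s/L.
C = Vt/(Pplat − PEEP) = 420.0 / (12 − 5) = 420.0/7.0 = 60.0 mL/cmH2O.
τ = R × C = 17.895 × 0.06 L/cmH2O = 1.074 s.
Fraction remaining = e^(−Te/τ) = e^(−0.93/1.074) = 0.4207.
Trapped volume = 420.0 × 0.4207 = 176.69 mL.

177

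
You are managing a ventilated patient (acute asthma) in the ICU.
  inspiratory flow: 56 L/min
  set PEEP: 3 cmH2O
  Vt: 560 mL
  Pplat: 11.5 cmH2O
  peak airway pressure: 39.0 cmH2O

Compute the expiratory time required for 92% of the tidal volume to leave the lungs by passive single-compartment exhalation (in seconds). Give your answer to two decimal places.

4.90

Flow: 56 L/min ÷ 60 = 0.9333 L/s.
R = (PIP − Pplat)/V̇ = (39.0 − 11.5) / 0.9333 = 27.5/0.9333 = 29.465 cmH2O·s/L.
C = Vt/(Pplat − PEEP) = 560.0 / (11.5 − 3) = 560.0/8.5 = 65.882 mL/cmH2O.
τ = R × C = 29.465 × 0.06588 L/cmH2O = 1.941 s.
t = −τ·ln(1 − 0.92) = −1.941·ln(0.08) = 4.902 s.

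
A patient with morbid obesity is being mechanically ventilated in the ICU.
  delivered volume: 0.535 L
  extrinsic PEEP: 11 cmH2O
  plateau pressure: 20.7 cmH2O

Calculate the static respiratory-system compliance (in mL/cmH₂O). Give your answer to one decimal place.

Cstat = Vt / (Pplat − PEEP) = 535 / (20.7 − 11) = 535 / 9.7 = 55.155 mL/cmH2O.

55.2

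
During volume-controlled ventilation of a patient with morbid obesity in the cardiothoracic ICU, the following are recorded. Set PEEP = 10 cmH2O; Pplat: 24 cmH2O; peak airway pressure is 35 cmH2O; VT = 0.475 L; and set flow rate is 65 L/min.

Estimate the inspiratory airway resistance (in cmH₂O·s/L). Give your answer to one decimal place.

Flow: 65 L/min ÷ 60 = 1.0833 L/s.
Raw = (PIP − Pplat) / flow = (35 − 24) / 1.0833 = 11.0 / 1.0833 = 10.154 cmH2O·s/L.

10.2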